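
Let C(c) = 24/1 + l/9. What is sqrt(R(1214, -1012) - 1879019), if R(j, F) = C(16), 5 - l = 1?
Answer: I*sqrt(16910951)/3 ≈ 1370.8*I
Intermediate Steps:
l = 4 (l = 5 - 1*1 = 5 - 1 = 4)
C(c) = 220/9 (C(c) = 24/1 + 4/9 = 24*1 + 4*(1/9) = 24 + 4/9 = 220/9)
R(j, F) = 220/9
sqrt(R(1214, -1012) - 1879019) = sqrt(220/9 - 1879019) = sqrt(-16910951/9) = I*sqrt(16910951)/3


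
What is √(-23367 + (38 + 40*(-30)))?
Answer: I*√24529 ≈ 156.62*I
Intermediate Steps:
√(-23367 + (38 + 40*(-30))) = √(-23367 + (38 - 1200)) = √(-23367 - 1162) = √(-24529) = I*√24529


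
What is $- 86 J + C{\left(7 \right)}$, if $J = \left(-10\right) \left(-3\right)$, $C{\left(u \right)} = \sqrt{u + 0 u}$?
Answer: $-2580 + \sqrt{7} \approx -2577.4$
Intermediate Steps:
$C{\left(u \right)} = \sqrt{u}$ ($C{\left(u \right)} = \sqrt{u + 0} = \sqrt{u}$)
$J = 30$
$- 86 J + C{\left(7 \right)} = \left(-86\right) 30 + \sqrt{7} = -2580 + \sqrt{7}$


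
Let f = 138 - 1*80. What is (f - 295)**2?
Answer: 56169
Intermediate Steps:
f = 58 (f = 138 - 80 = 58)
(f - 295)**2 = (58 - 295)**2 = (-237)**2 = 56169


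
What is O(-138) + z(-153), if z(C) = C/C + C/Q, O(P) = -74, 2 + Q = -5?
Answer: -358/7 ≈ -51.143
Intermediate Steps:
Q = -7 (Q = -2 - 5 = -7)
z(C) = 1 - C/7 (z(C) = C/C + C/(-7) = 1 + C*(-⅐) = 1 - C/7)
O(-138) + z(-153) = -74 + (1 - ⅐*(-153)) = -74 + (1 + 153/7) = -74 + 160/7 = -358/7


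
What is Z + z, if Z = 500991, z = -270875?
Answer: 230116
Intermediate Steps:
Z + z = 500991 - 270875 = 230116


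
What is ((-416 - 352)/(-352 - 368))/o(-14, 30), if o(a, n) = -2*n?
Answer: -4/225 ≈ -0.017778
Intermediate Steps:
((-416 - 352)/(-352 - 368))/o(-14, 30) = ((-416 - 352)/(-352 - 368))/((-2*30)) = -768/(-720)/(-60) = -768*(-1/720)*(-1/60) = (16/15)*(-1/60) = -4/225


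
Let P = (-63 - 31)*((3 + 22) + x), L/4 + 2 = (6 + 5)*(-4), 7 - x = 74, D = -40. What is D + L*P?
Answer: -726472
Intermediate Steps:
x = -67 (x = 7 - 1*74 = 7 - 74 = -67)
L = -184 (L = -8 + 4*((6 + 5)*(-4)) = -8 + 4*(11*(-4)) = -8 + 4*(-44) = -8 - 176 = -184)
P = 3948 (P = (-63 - 31)*((3 + 22) - 67) = -94*(25 - 67) = -94*(-42) = 3948)
D + L*P = -40 - 184*3948 = -40 - 726432 = -726472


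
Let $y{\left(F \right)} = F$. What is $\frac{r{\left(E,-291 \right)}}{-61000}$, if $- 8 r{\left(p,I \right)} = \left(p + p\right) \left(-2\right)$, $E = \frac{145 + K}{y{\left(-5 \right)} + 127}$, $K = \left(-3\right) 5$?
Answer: $- \frac{13}{1488400} \approx -8.7342 \cdot 10^{-6}$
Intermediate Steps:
$K = -15$
$E = \frac{65}{61}$ ($E = \frac{145 - 15}{-5 + 127} = \frac{130}{122} = 130 \cdot \frac{1}{122} = \frac{65}{61} \approx 1.0656$)
$r{\left(p,I \right)} = \frac{p}{2}$ ($r{\left(p,I \right)} = - \frac{\left(p + p\right) \left(-2\right)}{8} = - \frac{2 p \left(-2\right)}{8} = - \frac{\left(-4\right) p}{8} = \frac{p}{2}$)
$\frac{r{\left(E,-291 \right)}}{-61000} = \frac{\frac{1}{2} \cdot \frac{65}{61}}{-61000} = \frac{65}{122} \left(- \frac{1}{61000}\right) = - \frac{13}{1488400}$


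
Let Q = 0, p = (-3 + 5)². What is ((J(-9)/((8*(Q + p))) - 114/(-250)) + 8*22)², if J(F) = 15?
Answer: 500837874601/16000000 ≈ 31302.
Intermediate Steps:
p = 4 (p = 2² = 4)
((J(-9)/((8*(Q + p))) - 114/(-250)) + 8*22)² = ((15/((8*(0 + 4))) - 114/(-250)) + 8*22)² = ((15/((8*4)) - 114*(-1/250)) + 176)² = ((15/32 + 57/125) + 176)² = (3699/4000 + 176)² = (707699/4000)² = 500837874601/16000000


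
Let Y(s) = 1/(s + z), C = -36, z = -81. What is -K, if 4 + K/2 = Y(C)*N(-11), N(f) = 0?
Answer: 8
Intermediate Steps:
Y(s) = 1/(-81 + s) (Y(s) = 1/(s - 81) = 1/(-81 + s))
K = -8 (K = -8 + 2*(0/(-81 - 36)) = -8 + 2*(0/(-117)) = -8 + 2*(-1/117*0) = -8 + 2*0 = -8 + 0 = -8)
-K = -1*(-8) = 8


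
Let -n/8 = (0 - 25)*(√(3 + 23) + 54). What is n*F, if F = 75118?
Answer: 811274400 + 15023600*√26 ≈ 8.8788e+8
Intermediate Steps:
n = 10800 + 200*√26 (n = -8*(0 - 25)*(√(3 + 23) + 54) = -(-200)*(√26 + 54) = -(-200)*(54 + √26) = -8*(-1350 - 25*√26) = 10800 + 200*√26 ≈ 11820.)
n*F = (10800 + 200*√26)*75118 = 811274400 + 15023600*√26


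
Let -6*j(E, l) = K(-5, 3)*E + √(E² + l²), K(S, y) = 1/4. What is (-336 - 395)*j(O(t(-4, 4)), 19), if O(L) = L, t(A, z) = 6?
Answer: 731/4 + 731*√397/6 ≈ 2610.3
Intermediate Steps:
K(S, y) = ¼
j(E, l) = -√(E² + l²)/6 - E/24 (j(E, l) = -(E/4 + √(E² + l²))/6 = -(√(E² + l²) + E/4)/6 = -√(E² + l²)/6 - E/24)
(-336 - 395)*j(O(t(-4, 4)), 19) = (-336 - 395)*(-√(6² + 19²)/6 - 1/24*6) = -731*(-√(36 + 361)/6 - ¼) = -731*(-√397/6 - ¼) = -731*(-¼ - √397/6) = 731/4 + 731*√397/6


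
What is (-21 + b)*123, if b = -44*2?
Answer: -13407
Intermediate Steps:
b = -88
(-21 + b)*123 = (-21 - 88)*123 = -109*123 = -13407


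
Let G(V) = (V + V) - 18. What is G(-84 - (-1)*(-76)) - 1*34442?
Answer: -34780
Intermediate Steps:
G(V) = -18 + 2*V (G(V) = 2*V - 18 = -18 + 2*V)
G(-84 - (-1)*(-76)) - 1*34442 = (-18 + 2*(-84 - (-1)*(-76))) - 1*34442 = (-18 + 2*(-84 - 1*76)) - 34442 = (-18 + 2*(-84 - 76)) - 34442 = (-18 + 2*(-160)) - 34442 = (-18 - 320) - 34442 = -338 - 34442 = -34780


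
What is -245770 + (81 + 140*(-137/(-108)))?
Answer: -6628808/27 ≈ -2.4551e+5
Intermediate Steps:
-245770 + (81 + 140*(-137/(-108))) = -245770 + (81 + 140*(-137*(-1/108))) = -245770 + (81 + 140*(137/108)) = -245770 + (81 + 4795/27) = -245770 + 6982/27 = -6628808/27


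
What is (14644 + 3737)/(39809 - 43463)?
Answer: -6127/1218 ≈ -5.0304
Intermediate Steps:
(14644 + 3737)/(39809 - 43463) = 18381/(-3654) = 18381*(-1/3654) = -6127/1218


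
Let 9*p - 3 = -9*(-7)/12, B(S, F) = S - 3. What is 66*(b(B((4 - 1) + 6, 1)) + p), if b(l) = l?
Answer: 913/2 ≈ 456.50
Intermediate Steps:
B(S, F) = -3 + S
p = 11/12 (p = ⅓ + (-9*(-7)/12)/9 = ⅓ + (63*(1/12))/9 = ⅓ + (⅑)*(21/4) = ⅓ + 7/12 = 11/12 ≈ 0.91667)
66*(b(B((4 - 1) + 6, 1)) + p) = 66*((-3 + ((4 - 1) + 6)) + 11/12) = 66*((-3 + (3 + 6)) + 11/12) = 66*((-3 + 9) + 11/12) = 66*(6 + 11/12) = 66*(83/12) = 913/2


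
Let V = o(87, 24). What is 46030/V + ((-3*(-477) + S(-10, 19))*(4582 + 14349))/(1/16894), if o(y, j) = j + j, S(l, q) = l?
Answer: 10907152011671/24 ≈ 4.5446e+11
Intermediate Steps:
o(y, j) = 2*j
V = 48 (V = 2*24 = 48)
46030/V + ((-3*(-477) + S(-10, 19))*(4582 + 14349))/(1/16894) = 46030/48 + ((-3*(-477) - 10)*(4582 + 14349))/(1/16894) = 46030*(1/48) + ((1431 - 10)*18931)/(1/16894) = 23015/24 + (1421*18931)*16894 = 23015/24 + 26900951*16894 = 23015/24 + 454464666194 = 10907152011671/24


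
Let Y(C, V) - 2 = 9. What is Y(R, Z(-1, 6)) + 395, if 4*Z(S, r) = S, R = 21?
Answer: 406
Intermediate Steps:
Z(S, r) = S/4
Y(C, V) = 11 (Y(C, V) = 2 + 9 = 11)
Y(R, Z(-1, 6)) + 395 = 11 + 395 = 406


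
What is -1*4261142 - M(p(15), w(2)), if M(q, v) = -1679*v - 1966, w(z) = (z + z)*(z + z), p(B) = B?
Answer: -4232312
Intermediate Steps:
w(z) = 4*z**2 (w(z) = (2*z)*(2*z) = 4*z**2)
M(q, v) = -1966 - 1679*v
-1*4261142 - M(p(15), w(2)) = -1*4261142 - (-1966 - 6716*2**2) = -4261142 - (-1966 - 6716*4) = -4261142 - (-1966 - 1679*16) = -4261142 - (-1966 - 26864) = -4261142 - 1*(-28830) = -4261142 + 28830 = -4232312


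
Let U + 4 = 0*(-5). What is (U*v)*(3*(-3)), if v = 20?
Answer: 720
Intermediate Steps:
U = -4 (U = -4 + 0*(-5) = -4 + 0 = -4)
(U*v)*(3*(-3)) = (-4*20)*(3*(-3)) = -80*(-9) = 720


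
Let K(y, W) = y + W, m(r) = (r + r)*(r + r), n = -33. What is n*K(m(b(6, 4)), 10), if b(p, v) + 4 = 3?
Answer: -462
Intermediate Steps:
b(p, v) = -1 (b(p, v) = -4 + 3 = -1)
m(r) = 4*r**2 (m(r) = (2*r)*(2*r) = 4*r**2)
K(y, W) = W + y
n*K(m(b(6, 4)), 10) = -33*(10 + 4*(-1)**2) = -33*(10 + 4*1) = -33*(10 + 4) = -33*14 = -462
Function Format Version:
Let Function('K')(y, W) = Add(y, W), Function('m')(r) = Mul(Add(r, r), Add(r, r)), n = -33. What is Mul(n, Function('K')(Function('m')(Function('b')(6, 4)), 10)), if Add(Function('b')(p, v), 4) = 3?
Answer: -462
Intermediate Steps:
Function('b')(p, v) = -1 (Function('b')(p, v) = Add(-4, 3) = -1)
Function('m')(r) = Mul(4, Pow(r, 2)) (Function('m')(r) = Mul(Mul(2, r), Mul(2, r)) = Mul(4, Pow(r, 2)))
Function('K')(y, W) = Add(W, y)
Mul(n, Function('K')(Function('m')(Function('b')(6, 4)), 10)) = Mul(-33, Add(10, Mul(4, Pow(-1, 2)))) = Mul(-33, Add(10, Mul(4, 1))) = Mul(-33, Add(10, 4)) = Mul(-33, 14) = -462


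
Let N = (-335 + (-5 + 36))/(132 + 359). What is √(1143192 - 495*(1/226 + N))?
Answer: √14080387955574162/110966 ≈ 1069.3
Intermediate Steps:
N = -304/491 (N = (-335 + 31)/491 = -304*1/491 = -304/491 ≈ -0.61914)
√(1143192 - 495*(1/226 + N)) = √(1143192 - 495*(1/226 - 304/491)) = √(1143192 - 495*(-68213/110966)) = √(1143192 + 33765435/110966) = √(126889208907/110966) = √14080387955574162/110966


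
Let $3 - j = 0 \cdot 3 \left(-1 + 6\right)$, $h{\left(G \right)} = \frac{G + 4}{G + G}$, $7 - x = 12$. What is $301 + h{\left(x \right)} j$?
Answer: $\frac{3013}{10} \approx 301.3$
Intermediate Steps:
$x = -5$ ($x = 7 - 12 = -5$)
$h{\left(G \right)} = \frac{4 + G}{2 G}$
$j = 3$ ($j = 3 - 0 \cdot 3 \left(-1 + 6\right) = 3 - 0 \cdot 3 \cdot 5 = 3 - 0 \cdot 15 = 3 - 0 = 3 + 0 = 3$)
$301 + h{\left(x \right)} j = 301 + \frac{4 - 5}{2 \left(-5\right)} 3 = 301 + \frac{1}{2} \left(- \frac{1}{5}\right) \left(-1\right) 3 = 301 + \frac{1}{10} \cdot 3 = 301 + \frac{3}{10} = \frac{3013}{10}$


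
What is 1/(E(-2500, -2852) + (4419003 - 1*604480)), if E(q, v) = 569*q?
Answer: 1/2392023 ≈ 4.1806e-7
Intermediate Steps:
1/(E(-2500, -2852) + (4419003 - 1*604480)) = 1/(569*(-2500) + (4419003 - 1*604480)) = 1/(-1422500 + (4419003 - 604480)) = 1/(-1422500 + 3814523) = 1/2392023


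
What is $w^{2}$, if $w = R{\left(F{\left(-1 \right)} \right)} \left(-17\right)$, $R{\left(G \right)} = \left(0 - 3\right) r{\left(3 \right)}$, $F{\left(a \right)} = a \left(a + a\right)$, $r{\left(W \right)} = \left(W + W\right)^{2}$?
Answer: $3370896$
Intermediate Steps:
$r{\left(W \right)} = 4 W^{2}$ ($r{\left(W \right)} = \left(2 W\right)^{2} = 4 W^{2}$)
$F{\left(a \right)} = 2 a^{2}$ ($F{\left(a \right)} = a 2 a = 2 a^{2}$)
$R{\left(G \right)} = -108$ ($R{\left(G \right)} = \left(0 - 3\right) 4 \cdot 3^{2} = - 3 \cdot 4 \cdot 9 = \left(-3\right) 36 = -108$)
$w = 1836$ ($w = \left(-108\right) \left(-17\right) = 1836$)
$w^{2} = 1836^{2} = 3370896$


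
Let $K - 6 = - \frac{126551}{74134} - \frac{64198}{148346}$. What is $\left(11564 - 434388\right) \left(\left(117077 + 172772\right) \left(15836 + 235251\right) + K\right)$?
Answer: $- \frac{84603620290138492624557428}{2749370591} \approx -3.0772 \cdot 10^{16}$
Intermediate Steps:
$K = \frac{21226152503}{5498741182}$ ($K = 6 - \left(\frac{32099}{74173} + \frac{126551}{74134}\right) = 6 - \frac{11766294589}{5498741182} = \frac{21226152503}{5498741182} \approx 3.8602$)
$\left(11564 - 434388\right) \left(\left(117077 + 172772\right) \left(15836 + 235251\right) + K\right) = \left(11564 - 434388\right) \left(\left(117077 + 172772\right) \left(15836 + 235251\right) + \frac{21226152503}{5498741182}\right) = - 422824 \left(289849 \cdot 251087 + \frac{21226152503}{5498741182}\right) = - 422824 \left(72777315863 + \frac{21226152503}{5498741182}\right) = \left(-422824\right) \frac{400183623872526122569}{5498741182} = - \frac{84603620290138492624557428}{2749370591}$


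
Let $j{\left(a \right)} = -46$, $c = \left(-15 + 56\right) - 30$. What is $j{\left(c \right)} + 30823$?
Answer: $30777$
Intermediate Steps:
$c = 11$ ($c = 41 - 30 = 11$)
$j{\left(c \right)} + 30823 = -46 + 30823 = 30777$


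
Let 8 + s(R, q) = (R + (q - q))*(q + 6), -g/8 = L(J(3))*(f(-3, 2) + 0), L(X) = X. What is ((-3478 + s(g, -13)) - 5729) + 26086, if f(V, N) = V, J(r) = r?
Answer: 16367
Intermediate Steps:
g = 72 (g = -24*(-3 + 0) = -24*(-3) = -8*(-9) = 72)
s(R, q) = -8 + R*(6 + q) (s(R, q) = -8 + (R + (q - q))*(q + 6) = -8 + (R + 0)*(6 + q) = -8 + R*(6 + q))
((-3478 + s(g, -13)) - 5729) + 26086 = ((-3478 + (-8 + 6*72 + 72*(-13))) - 5729) + 26086 = ((-3478 + (-8 + 432 - 936)) - 5729) + 26086 = ((-3478 - 512) - 5729) + 26086 = (-3990 - 5729) + 26086 = -9719 + 26086 = 16367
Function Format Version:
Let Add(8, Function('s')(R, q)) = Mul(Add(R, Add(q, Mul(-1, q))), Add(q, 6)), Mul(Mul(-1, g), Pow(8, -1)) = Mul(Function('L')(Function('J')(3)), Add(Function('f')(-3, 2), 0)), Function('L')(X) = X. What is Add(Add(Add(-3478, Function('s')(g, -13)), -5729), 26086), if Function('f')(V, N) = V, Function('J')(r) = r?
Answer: 16367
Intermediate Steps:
g = 72 (g = Mul(-8, Mul(3, Add(-3, 0))) = Mul(-8, Mul(3, -3)) = Mul(-8, -9) = 72)
Function('s')(R, q) = Add(-8, Mul(R, Add(6, q))) (Function('s')(R, q) = Add(-8, Mul(Add(R, Add(q, Mul(-1, q))), Add(q, 6))) = Add(-8, Mul(Add(R, 0), Add(6, q))) = Add(-8, Mul(R, Add(6, q))))
Add(Add(Add(-3478, Function('s')(g, -13)), -5729), 26086) = Add(Add(Add(-3478, Add(-8, Mul(6, 72), Mul(72, -13))), -5729), 26086) = Add(Add(Add(-3478, Add(-8, 432, -936)), -5729), 26086) = Add(Add(Add(-3478, -512), -5729), 26086) = Add(Add(-3990, -5729), 26086) = Add(-9719, 26086) = 16367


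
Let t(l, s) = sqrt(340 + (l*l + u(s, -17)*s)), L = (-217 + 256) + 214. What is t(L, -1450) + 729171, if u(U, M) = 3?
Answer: 729171 + sqrt(59999) ≈ 7.2942e+5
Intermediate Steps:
L = 253 (L = 39 + 214 = 253)
t(l, s) = sqrt(340 + l**2 + 3*s) (t(l, s) = sqrt(340 + (l*l + 3*s)) = sqrt(340 + (l**2 + 3*s)) = sqrt(340 + l**2 + 3*s))
t(L, -1450) + 729171 = sqrt(340 + 253**2 + 3*(-1450)) + 729171 = sqrt(340 + 64009 - 4350) + 729171 = sqrt(59999) + 729171 = 729171 + sqrt(59999)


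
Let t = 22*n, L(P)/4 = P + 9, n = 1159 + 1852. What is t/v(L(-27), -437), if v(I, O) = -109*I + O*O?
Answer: 66242/198817 ≈ 0.33318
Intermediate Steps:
n = 3011
L(P) = 36 + 4*P (L(P) = 4*(P + 9) = 4*(9 + P) = 36 + 4*P)
t = 66242 (t = 22*3011 = 66242)
v(I, O) = O² - 109*I (v(I, O) = -109*I + O² = O² - 109*I)
t/v(L(-27), -437) = 66242/((-437)² - 109*(36 + 4*(-27))) = 66242/(190969 - 109*(36 - 108)) = 66242/(190969 - 109*(-72)) = 66242/(190969 + 7848) = 66242/198817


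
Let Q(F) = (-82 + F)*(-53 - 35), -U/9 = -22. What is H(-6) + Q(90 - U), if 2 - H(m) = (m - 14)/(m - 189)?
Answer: 652154/39 ≈ 16722.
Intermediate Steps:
U = 198 (U = -9*(-22) = 198)
H(m) = 2 - (-14 + m)/(-189 + m) (H(m) = 2 - (m - 14)/(m - 189) = 2 - (-14 + m)/(-189 + m))
Q(F) = 7216 - 88*F (Q(F) = (-82 + F)*(-88) = 7216 - 88*F)
H(-6) + Q(90 - U) = (-364 - 6)/(-189 - 6) + (7216 - 88*(90 - 1*198)) = -370/(-195) + (7216 - 88*(90 - 198)) = -1/195*(-370) + (7216 - 88*(-108)) = 74/39 + (7216 + 9504) = 74/39 + 16720 = 652154/39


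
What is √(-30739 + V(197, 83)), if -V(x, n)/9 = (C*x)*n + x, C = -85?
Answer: √12476003 ≈ 3532.1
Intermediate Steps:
V(x, n) = -9*x + 765*n*x (V(x, n) = -9*((-85*x)*n + x) = -9*(-85*n*x + x) = -9*(x - 85*n*x) = -9*x + 765*n*x)
√(-30739 + V(197, 83)) = √(-30739 + 9*197*(-1 + 85*83)) = √(-30739 + 9*197*(-1 + 7055)) = √(-30739 + 9*197*7054) = √(-30739 + 12506742) = √12476003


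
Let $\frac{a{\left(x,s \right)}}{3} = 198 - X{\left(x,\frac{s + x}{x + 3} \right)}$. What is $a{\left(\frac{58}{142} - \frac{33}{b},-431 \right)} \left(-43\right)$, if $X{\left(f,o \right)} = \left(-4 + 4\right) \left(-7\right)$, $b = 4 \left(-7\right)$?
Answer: $-25542$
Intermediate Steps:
$b = -28$
$X{\left(f,o \right)} = 0$ ($X{\left(f,o \right)} = 0 \left(-7\right) = 0$)
$a{\left(x,s \right)} = 594$ ($a{\left(x,s \right)} = 3 \left(198 - 0\right) = 3 \left(198 + 0\right) = 3 \cdot 198 = 594$)
$a{\left(\frac{58}{142} - \frac{33}{b},-431 \right)} \left(-43\right) = 594 \left(-43\right) = -25542$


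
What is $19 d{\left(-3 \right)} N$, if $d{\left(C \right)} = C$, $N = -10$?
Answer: $570$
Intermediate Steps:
$19 d{\left(-3 \right)} N = 19 \left(-3\right) \left(-10\right) = \left(-57\right) \left(-10\right) = 570$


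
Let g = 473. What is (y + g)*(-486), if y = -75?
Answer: -193428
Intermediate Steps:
(y + g)*(-486) = (-75 + 473)*(-486) = 398*(-486) = -193428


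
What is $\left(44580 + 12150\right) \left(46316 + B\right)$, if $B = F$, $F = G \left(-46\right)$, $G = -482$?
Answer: $3885324240$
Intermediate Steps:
$F = 22172$ ($F = \left(-482\right) \left(-46\right) = 22172$)
$B = 22172$
$\left(44580 + 12150\right) \left(46316 + B\right) = \left(44580 + 12150\right) \left(46316 + 22172\right) = 56730 \cdot 68488 = 3885324240$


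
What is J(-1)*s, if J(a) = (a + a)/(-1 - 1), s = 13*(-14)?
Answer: -182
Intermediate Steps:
s = -182
J(a) = -a (J(a) = (2*a)/(-2) = (2*a)*(-½) = -a)
J(-1)*s = -1*(-1)*(-182) = 1*(-182) = -182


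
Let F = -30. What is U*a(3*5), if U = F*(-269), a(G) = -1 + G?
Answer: 112980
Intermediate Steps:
U = 8070 (U = -30*(-269) = 8070)
U*a(3*5) = 8070*(-1 + 3*5) = 8070*(-1 + 15) = 8070*14 = 112980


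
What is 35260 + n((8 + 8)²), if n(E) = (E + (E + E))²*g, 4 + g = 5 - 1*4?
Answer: -1734212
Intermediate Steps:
g = -3 (g = -4 + (5 - 1*4) = -4 + (5 - 4) = -4 + 1 = -3)
n(E) = -27*E² (n(E) = (E + (E + E))²*(-3) = (E + 2*E)²*(-3) = (3*E)²*(-3) = (9*E²)*(-3) = -27*E²)
35260 + n((8 + 8)²) = 35260 - 27*(8 + 8)⁴ = 35260 - 27*(16²)² = 35260 - 27*256² = 35260 - 27*65536 = 35260 - 1769472 = -1734212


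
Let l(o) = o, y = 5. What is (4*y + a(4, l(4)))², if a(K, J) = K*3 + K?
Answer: 1296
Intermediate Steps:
a(K, J) = 4*K (a(K, J) = 3*K + K = 4*K)
(4*y + a(4, l(4)))² = (4*5 + 4*4)² = (20 + 16)² = 36² = 1296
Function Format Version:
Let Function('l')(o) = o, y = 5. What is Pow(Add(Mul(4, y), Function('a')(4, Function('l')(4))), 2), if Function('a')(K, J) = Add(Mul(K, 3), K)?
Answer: 1296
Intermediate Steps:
Function('a')(K, J) = Mul(4, K) (Function('a')(K, J) = Add(Mul(3, K), K) = Mul(4, K))
Pow(Add(Mul(4, y), Function('a')(4, Function('l')(4))), 2) = Pow(Add(Mul(4, 5), Mul(4, 4)), 2) = Pow(Add(20, 16), 2) = Pow(36, 2) = 1296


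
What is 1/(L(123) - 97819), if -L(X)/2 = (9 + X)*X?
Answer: -1/130291 ≈ -7.6751e-6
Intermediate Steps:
L(X) = -2*X*(9 + X) (L(X) = -2*(9 + X)*X = -2*X*(9 + X))
1/(L(123) - 97819) = 1/(-2*123*(9 + 123) - 97819) = 1/(-2*123*132 - 97819) = 1/(-32472 - 97819) = 1/(-130291) = -1/130291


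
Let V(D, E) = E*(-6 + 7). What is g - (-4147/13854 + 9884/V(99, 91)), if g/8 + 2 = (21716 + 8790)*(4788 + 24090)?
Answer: 1269290100581119/180102 ≈ 7.0476e+9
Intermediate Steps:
V(D, E) = E (V(D, E) = E*1 = E)
g = 7047618128 (g = -16 + 8*((21716 + 8790)*(4788 + 24090)) = -16 + 8*(30506*28878) = -16 + 8*880952268 = -16 + 7047618144 = 7047618128)
g - (-4147/13854 + 9884/V(99, 91)) = 7047618128 - (-4147/13854 + 9884/91) = 7047618128 - (-4147*1/13854 + 9884*(1/91)) = 7047618128 - (-4147/13854 + 1412/13) = 7047618128 - 1*19507937/180102 = 7047618128 - 19507937/180102 = 1269290100581119/180102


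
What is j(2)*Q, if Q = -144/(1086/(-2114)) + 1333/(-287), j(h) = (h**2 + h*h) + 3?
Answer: 157519549/51947 ≈ 3032.3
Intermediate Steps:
j(h) = 3 + 2*h**2 (j(h) = (h**2 + h**2) + 3 = 2*h**2 + 3 = 3 + 2*h**2)
Q = 14319959/51947 (Q = -144/(1086*(-1/2114)) + 1333*(-1/287) = -144/(-543/1057) - 1333/287 = -144*(-1057/543) - 1333/287 = 50736/181 - 1333/287 = 14319959/51947 ≈ 275.66)
j(2)*Q = (3 + 2*2**2)*(14319959/51947) = (3 + 2*4)*(14319959/51947) = (3 + 8)*(14319959/51947) = 11*(14319959/51947) = 157519549/51947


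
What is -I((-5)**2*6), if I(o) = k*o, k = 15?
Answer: -2250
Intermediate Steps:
I(o) = 15*o
-I((-5)**2*6) = -15*(-5)**2*6 = -15*25*6 = -15*150 = -1*2250 = -2250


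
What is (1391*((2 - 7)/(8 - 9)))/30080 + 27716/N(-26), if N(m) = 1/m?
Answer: -4335224465/6016 ≈ -7.2062e+5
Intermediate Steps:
(1391*((2 - 7)/(8 - 9)))/30080 + 27716/N(-26) = (1391*((2 - 7)/(8 - 9)))/30080 + 27716/(1/(-26)) = (1391*(-5/(-1)))*(1/30080) + 27716/(-1/26) = (1391*(-5*(-1)))*(1/30080) + 27716*(-26) = (1391*5)*(1/30080) - 720616 = 6955*(1/30080) - 720616 = 1391/6016 - 720616 = -4335224465/6016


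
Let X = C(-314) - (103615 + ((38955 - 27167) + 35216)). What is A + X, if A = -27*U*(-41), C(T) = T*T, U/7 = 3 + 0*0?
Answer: -28776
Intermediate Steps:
U = 21 (U = 7*(3 + 0*0) = 7*(3 + 0) = 7*3 = 21)
C(T) = T²
A = 23247 (A = -27*21*(-41) = -567*(-41) = 23247)
X = -52023 (X = (-314)² - (103615 + ((38955 - 27167) + 35216)) = 98596 - (103615 + (11788 + 35216)) = 98596 - (103615 + 47004) = 98596 - 1*150619 = 98596 - 150619 = -52023)
A + X = 23247 - 52023 = -28776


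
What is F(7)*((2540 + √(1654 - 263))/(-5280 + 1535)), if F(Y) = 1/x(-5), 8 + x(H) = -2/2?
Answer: 508/6741 + √1391/33705 ≈ 0.076466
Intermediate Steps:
x(H) = -9 (x(H) = -8 - 2/2 = -8 - 2*½ = -8 - 1 = -9)
F(Y) = -⅑ (F(Y) = 1/(-9) = -⅑)
F(7)*((2540 + √(1654 - 263))/(-5280 + 1535)) = -(2540 + √(1654 - 263))/(9*(-5280 + 1535)) = -(2540 + √1391)/(9*(-3745)) = -(2540 + √1391)*(-1)/(9*3745) = -(-508/749 - √1391/3745)/9 = 508/6741 + √1391/33705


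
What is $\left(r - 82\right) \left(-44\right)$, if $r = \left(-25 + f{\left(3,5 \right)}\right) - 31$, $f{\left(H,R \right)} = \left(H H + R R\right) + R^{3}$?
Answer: $-924$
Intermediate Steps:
$f{\left(H,R \right)} = H^{2} + R^{2} + R^{3}$ ($f{\left(H,R \right)} = \left(H^{2} + R^{2}\right) + R^{3} = H^{2} + R^{2} + R^{3}$)
$r = 103$ ($r = \left(-25 + \left(3^{2} + 5^{2} + 5^{3}\right)\right) - 31 = \left(-25 + \left(9 + 25 + 125\right)\right) - 31 = \left(-25 + 159\right) - 31 = 134 - 31 = 103$)
$\left(r - 82\right) \left(-44\right) = \left(103 - 82\right) \left(-44\right) = 21 \left(-44\right) = -924$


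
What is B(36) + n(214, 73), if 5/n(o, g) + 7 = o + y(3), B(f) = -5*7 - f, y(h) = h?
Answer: -2981/42 ≈ -70.976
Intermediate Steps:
B(f) = -35 - f
n(o, g) = 5/(-4 + o) (n(o, g) = 5/(-7 + (o + 3)) = 5/(-7 + (3 + o)) = 5/(-4 + o))
B(36) + n(214, 73) = (-35 - 1*36) + 5/(-4 + 214) = (-35 - 36) + 5/210 = -71 + 5*(1/210) = -71 + 1/42 = -2981/42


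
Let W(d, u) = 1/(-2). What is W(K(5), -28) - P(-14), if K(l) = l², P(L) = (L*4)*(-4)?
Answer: -449/2 ≈ -224.50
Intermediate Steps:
P(L) = -16*L (P(L) = (4*L)*(-4) = -16*L)
W(d, u) = -½
W(K(5), -28) - P(-14) = -½ - (-16)*(-14) = -½ - 1*224 = -½ - 224 = -449/2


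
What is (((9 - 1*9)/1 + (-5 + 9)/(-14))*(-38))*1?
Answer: 76/7 ≈ 10.857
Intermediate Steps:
(((9 - 1*9)/1 + (-5 + 9)/(-14))*(-38))*1 = (((9 - 9)*1 + 4*(-1/14))*(-38))*1 = ((0*1 - 2/7)*(-38))*1 = ((0 - 2/7)*(-38))*1 = -2/7*(-38)*1 = (76/7)*1 = 76/7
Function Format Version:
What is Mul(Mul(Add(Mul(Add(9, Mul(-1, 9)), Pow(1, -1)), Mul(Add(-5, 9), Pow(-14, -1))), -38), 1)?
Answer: Rational(76, 7) ≈ 10.857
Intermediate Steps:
Mul(Mul(Add(Mul(Add(9, Mul(-1, 9)), Pow(1, -1)), Mul(Add(-5, 9), Pow(-14, -1))), -38), 1) = Mul(Mul(Add(Mul(Add(9, -9), 1), Mul(4, Rational(-1, 14))), -38), 1) = Mul(Mul(Add(Mul(0, 1), Rational(-2, 7)), -38), 1) = Mul(Mul(Add(0, Rational(-2, 7)), -38), 1) = Mul(Mul(Rational(-2, 7), -38), 1) = Mul(Rational(76, 7), 1) = Rational(76, 7)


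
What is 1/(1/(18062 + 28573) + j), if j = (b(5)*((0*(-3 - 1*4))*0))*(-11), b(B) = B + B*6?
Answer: 46635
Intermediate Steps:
b(B) = 7*B (b(B) = B + 6*B = 7*B)
j = 0 (j = ((7*5)*((0*(-3 - 1*4))*0))*(-11) = (35*((0*(-3 - 4))*0))*(-11) = (35*((0*(-7))*0))*(-11) = (35*(0*0))*(-11) = (35*0)*(-11) = 0*(-11) = 0)
1/(1/(18062 + 28573) + j) = 1/(1/(18062 + 28573) + 0) = 1/(1/46635 + 0) = 1/(1/46635) = 46635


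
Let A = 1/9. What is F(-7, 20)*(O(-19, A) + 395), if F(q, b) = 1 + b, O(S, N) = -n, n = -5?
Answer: 8400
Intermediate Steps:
A = 1/9 ≈ 0.11111
O(S, N) = 5 (O(S, N) = -1*(-5) = 5)
F(-7, 20)*(O(-19, A) + 395) = (1 + 20)*(5 + 395) = 21*400 = 8400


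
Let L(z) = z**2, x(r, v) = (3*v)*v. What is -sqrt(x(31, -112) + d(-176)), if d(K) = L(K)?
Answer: -32*sqrt(67) ≈ -261.93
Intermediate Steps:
x(r, v) = 3*v**2
d(K) = K**2
-sqrt(x(31, -112) + d(-176)) = -sqrt(3*(-112)**2 + (-176)**2) = -sqrt(3*12544 + 30976) = -sqrt(37632 + 30976) = -sqrt(68608) = -32*sqrt(67)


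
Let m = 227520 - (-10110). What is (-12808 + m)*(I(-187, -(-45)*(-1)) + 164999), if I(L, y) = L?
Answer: 37053363464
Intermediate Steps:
m = 237630 (m = 227520 - 1*(-10110) = 227520 + 10110 = 237630)
(-12808 + m)*(I(-187, -(-45)*(-1)) + 164999) = (-12808 + 237630)*(-187 + 164999) = 224822*164812 = 37053363464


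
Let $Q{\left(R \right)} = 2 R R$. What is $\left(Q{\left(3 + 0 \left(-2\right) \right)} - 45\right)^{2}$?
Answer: $729$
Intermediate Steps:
$Q{\left(R \right)} = 2 R^{2}$
$\left(Q{\left(3 + 0 \left(-2\right) \right)} - 45\right)^{2} = \left(2 \left(3 + 0 \left(-2\right)\right)^{2} - 45\right)^{2} = \left(2 \left(3 + 0\right)^{2} - 45\right)^{2} = \left(2 \cdot 3^{2} - 45\right)^{2} = \left(2 \cdot 9 - 45\right)^{2} = \left(18 - 45\right)^{2} = \left(-27\right)^{2} = 729$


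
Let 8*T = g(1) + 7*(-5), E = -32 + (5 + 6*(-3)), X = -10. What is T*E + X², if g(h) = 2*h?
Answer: 2285/8 ≈ 285.63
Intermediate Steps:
E = -45 (E = -32 + (5 - 18) = -32 - 13 = -45)
T = -33/8 (T = (2*1 + 7*(-5))/8 = (2 - 35)/8 = (⅛)*(-33) = -33/8 ≈ -4.1250)
T*E + X² = -33/8*(-45) + (-10)² = 1485/8 + 100 = 2285/8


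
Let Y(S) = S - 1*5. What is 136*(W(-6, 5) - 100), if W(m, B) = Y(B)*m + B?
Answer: -12920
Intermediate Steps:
Y(S) = -5 + S (Y(S) = S - 5 = -5 + S)
W(m, B) = B + m*(-5 + B) (W(m, B) = (-5 + B)*m + B = m*(-5 + B) + B = B + m*(-5 + B))
136*(W(-6, 5) - 100) = 136*((5 - 6*(-5 + 5)) - 100) = 136*((5 - 6*0) - 100) = 136*((5 + 0) - 100) = 136*(5 - 100) = 136*(-95) = -12920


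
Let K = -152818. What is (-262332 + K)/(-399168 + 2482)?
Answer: 207575/198343 ≈ 1.0465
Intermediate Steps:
(-262332 + K)/(-399168 + 2482) = (-262332 - 152818)/(-399168 + 2482) = -415150/(-396686) = -415150*(-1/396686) = 207575/198343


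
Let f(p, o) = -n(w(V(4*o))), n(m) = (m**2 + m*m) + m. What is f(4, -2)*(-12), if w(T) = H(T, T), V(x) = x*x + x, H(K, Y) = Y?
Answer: 75936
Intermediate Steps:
V(x) = x + x**2 (V(x) = x**2 + x = x + x**2)
w(T) = T
n(m) = m + 2*m**2 (n(m) = (m**2 + m**2) + m = 2*m**2 + m = m + 2*m**2)
f(p, o) = -4*o*(1 + 4*o)*(1 + 8*o*(1 + 4*o)) (f(p, o) = -(4*o)*(1 + 4*o)*(1 + 2*((4*o)*(1 + 4*o))) = -4*o*(1 + 4*o)*(1 + 2*(4*o*(1 + 4*o))) = -4*o*(1 + 4*o)*(1 + 8*o*(1 + 4*o)))
f(4, -2)*(-12) = -4*(-2)*(1 + 4*(-2))*(1 + 8*(-2)*(1 + 4*(-2)))*(-12) = -4*(-2)*(1 - 8)*(1 + 8*(-2)*(1 - 8))*(-12) = -4*(-2)*(-7)*(1 + 8*(-2)*(-7))*(-12) = -4*(-2)*(-7)*(1 + 112)*(-12) = -4*(-2)*(-7)*113*(-12) = -6328*(-12) = 75936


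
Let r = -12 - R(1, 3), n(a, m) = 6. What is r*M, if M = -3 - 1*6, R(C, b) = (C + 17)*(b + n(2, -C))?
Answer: 1566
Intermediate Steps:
R(C, b) = (6 + b)*(17 + C) (R(C, b) = (C + 17)*(b + 6) = (17 + C)*(6 + b) = (6 + b)*(17 + C))
r = -174 (r = -12 - (102 + 6*1 + 17*3 + 1*3) = -12 - (102 + 6 + 51 + 3) = -12 - 1*162 = -12 - 162 = -174)
M = -9 (M = -3 - 6 = -9)
r*M = -174*(-9) = 1566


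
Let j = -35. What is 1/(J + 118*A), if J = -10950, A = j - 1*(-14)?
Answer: -1/13428 ≈ -7.4471e-5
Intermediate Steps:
A = -21 (A = -35 - 1*(-14) = -35 + 14 = -21)
1/(J + 118*A) = 1/(-10950 + 118*(-21)) = 1/(-10950 - 2478) = 1/(-13428) = -1/13428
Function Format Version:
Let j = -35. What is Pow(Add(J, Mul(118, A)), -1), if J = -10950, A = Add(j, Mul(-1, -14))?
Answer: Rational(-1, 13428) ≈ -7.4471e-5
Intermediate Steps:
A = -21 (A = Add(-35, Mul(-1, -14)) = Add(-35, 14) = -21)
Pow(Add(J, Mul(118, A)), -1) = Pow(Add(-10950, Mul(118, -21)), -1) = Pow(Add(-10950, -2478), -1) = Pow(-13428, -1) = Rational(-1, 13428)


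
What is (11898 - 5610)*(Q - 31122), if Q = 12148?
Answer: -119308512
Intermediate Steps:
(11898 - 5610)*(Q - 31122) = (11898 - 5610)*(12148 - 31122) = 6288*(-18974) = -119308512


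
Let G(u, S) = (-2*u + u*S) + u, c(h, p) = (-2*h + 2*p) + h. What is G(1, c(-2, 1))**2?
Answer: 9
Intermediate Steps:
c(h, p) = -h + 2*p
G(u, S) = -u + S*u (G(u, S) = (-2*u + S*u) + u = -u + S*u)
G(1, c(-2, 1))**2 = (1*(-1 + (-1*(-2) + 2*1)))**2 = (1*(-1 + (2 + 2)))**2 = (1*(-1 + 4))**2 = (1*3)**2 = 3**2 = 9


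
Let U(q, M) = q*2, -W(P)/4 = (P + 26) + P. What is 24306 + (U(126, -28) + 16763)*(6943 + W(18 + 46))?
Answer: 107678211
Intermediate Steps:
W(P) = -104 - 8*P (W(P) = -4*((P + 26) + P) = -4*((26 + P) + P) = -4*(26 + 2*P) = -104 - 8*P)
U(q, M) = 2*q
24306 + (U(126, -28) + 16763)*(6943 + W(18 + 46)) = 24306 + (2*126 + 16763)*(6943 + (-104 - 8*(18 + 46))) = 24306 + (252 + 16763)*(6943 + (-104 - 8*64)) = 24306 + 17015*(6943 + (-104 - 512)) = 24306 + 17015*(6943 - 616) = 24306 + 17015*6327 = 24306 + 107653905 = 107678211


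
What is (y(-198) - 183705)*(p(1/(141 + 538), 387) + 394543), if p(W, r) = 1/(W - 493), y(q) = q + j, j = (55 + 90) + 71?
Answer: -8086617531440371/111582 ≈ -7.2472e+10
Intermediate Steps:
j = 216 (j = 145 + 71 = 216)
y(q) = 216 + q (y(q) = q + 216 = 216 + q)
p(W, r) = 1/(-493 + W)
(y(-198) - 183705)*(p(1/(141 + 538), 387) + 394543) = ((216 - 198) - 183705)*(1/(-493 + 1/(141 + 538)) + 394543) = (18 - 183705)*(1/(-493 + 1/679) + 394543) = -183687*(1/(-493 + 1/679) + 394543) = -183687*(1/(-334746/679) + 394543) = -183687*(-679/334746 + 394543) = -183687*132071690399/334746 = -8086617531440371/111582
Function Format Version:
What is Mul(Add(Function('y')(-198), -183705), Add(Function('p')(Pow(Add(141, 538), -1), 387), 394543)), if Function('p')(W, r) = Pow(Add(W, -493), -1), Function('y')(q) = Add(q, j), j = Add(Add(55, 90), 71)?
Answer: Rational(-8086617531440371, 111582) ≈ -7.2472e+10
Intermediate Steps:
j = 216 (j = Add(145, 71) = 216)
Function('y')(q) = Add(216, q) (Function('y')(q) = Add(q, 216) = Add(216, q))
Function('p')(W, r) = Pow(Add(-493, W), -1)
Mul(Add(Function('y')(-198), -183705), Add(Function('p')(Pow(Add(141, 538), -1), 387), 394543)) = Mul(Add(Add(216, -198), -183705), Add(Pow(Add(-493, Pow(Add(141, 538), -1)), -1), 394543)) = Mul(Add(18, -183705), Add(Pow(Add(-493, Pow(679, -1)), -1), 394543)) = Mul(-183687, Add(Pow(Add(-493, Rational(1, 679)), -1), 394543)) = Mul(-183687, Add(Pow(Rational(-334746, 679), -1), 394543)) = Mul(-183687, Add(Rational(-679, 334746), 394543)) = Mul(-183687, Rational(132071690399, 334746)) = Rational(-8086617531440371, 111582)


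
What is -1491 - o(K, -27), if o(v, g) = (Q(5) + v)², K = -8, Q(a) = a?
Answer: -1500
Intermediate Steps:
o(v, g) = (5 + v)²
-1491 - o(K, -27) = -1491 - (5 - 8)² = -1491 - 1*(-3)² = -1491 - 1*9 = -1491 - 9 = -1500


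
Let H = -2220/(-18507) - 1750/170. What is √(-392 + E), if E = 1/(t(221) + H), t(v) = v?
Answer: I*√191626629743098974/22109938 ≈ 19.799*I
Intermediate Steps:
H = -1066995/104873 (H = -2220*(-1/18507) - 1750*1/170 = 740/6169 - 175/17 = -1066995/104873 ≈ -10.174)
E = 104873/22109938 (E = 1/(221 - 1066995/104873) = 1/(22109938/104873) = 104873/22109938 ≈ 0.0047432)
√(-392 + E) = √(-392 + 104873/22109938) = √(-8666990823/22109938) = I*√191626629743098974/22109938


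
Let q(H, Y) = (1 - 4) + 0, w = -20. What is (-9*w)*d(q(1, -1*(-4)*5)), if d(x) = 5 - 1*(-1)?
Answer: 1080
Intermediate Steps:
q(H, Y) = -3 (q(H, Y) = -3 + 0 = -3)
d(x) = 6 (d(x) = 5 + 1 = 6)
(-9*w)*d(q(1, -1*(-4)*5)) = -9*(-20)*6 = 180*6 = 1080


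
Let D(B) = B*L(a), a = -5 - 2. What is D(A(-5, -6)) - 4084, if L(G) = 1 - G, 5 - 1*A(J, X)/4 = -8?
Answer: -3668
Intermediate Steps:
A(J, X) = 52 (A(J, X) = 20 - 4*(-8) = 20 + 32 = 52)
a = -7
D(B) = 8*B (D(B) = B*(1 - 1*(-7)) = B*(1 + 7) = B*8 = 8*B)
D(A(-5, -6)) - 4084 = 8*52 - 4084 = 416 - 4084 = -3668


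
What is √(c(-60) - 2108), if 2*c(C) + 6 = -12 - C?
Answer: I*√2087 ≈ 45.684*I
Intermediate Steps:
c(C) = -9 - C/2 (c(C) = -3 + (-12 - C)/2 = -3 + (-6 - C/2) = -9 - C/2)
√(c(-60) - 2108) = √((-9 - ½*(-60)) - 2108) = √((-9 + 30) - 2108) = √(21 - 2108) = √(-2087) = I*√2087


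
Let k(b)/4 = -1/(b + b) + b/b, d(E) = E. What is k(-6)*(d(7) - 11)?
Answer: -52/3 ≈ -17.333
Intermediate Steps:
k(b) = 4 - 2/b (k(b) = 4*(-1/(b + b) + b/b) = 4*(-1/(2*b) + 1) = 4*(1 - 1/(2*b)) = 4 - 2/b)
k(-6)*(d(7) - 11) = (4 - 2/(-6))*(7 - 11) = (4 - 2*(-⅙))*(-4) = (4 + ⅓)*(-4) = (13/3)*(-4) = -52/3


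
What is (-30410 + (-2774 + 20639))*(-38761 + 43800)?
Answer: -63214255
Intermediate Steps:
(-30410 + (-2774 + 20639))*(-38761 + 43800) = (-30410 + 17865)*5039 = -12545*5039 = -63214255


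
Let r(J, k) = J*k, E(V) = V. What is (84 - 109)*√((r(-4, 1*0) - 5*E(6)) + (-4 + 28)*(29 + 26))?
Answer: -25*√1290 ≈ -897.91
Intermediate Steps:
(84 - 109)*√((r(-4, 1*0) - 5*E(6)) + (-4 + 28)*(29 + 26)) = (84 - 109)*√((-4*0 - 5*6) + (-4 + 28)*(29 + 26)) = -25*√((-4*0 - 30) + 24*55) = -25*√((0 - 30) + 1320) = -25*√(-30 + 1320) = -25*√1290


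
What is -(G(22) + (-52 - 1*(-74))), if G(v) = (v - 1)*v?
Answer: -484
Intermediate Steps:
G(v) = v*(-1 + v) (G(v) = (-1 + v)*v = v*(-1 + v))
-(G(22) + (-52 - 1*(-74))) = -(22*(-1 + 22) + (-52 - 1*(-74))) = -(22*21 + (-52 + 74)) = -(462 + 22) = -1*484 = -484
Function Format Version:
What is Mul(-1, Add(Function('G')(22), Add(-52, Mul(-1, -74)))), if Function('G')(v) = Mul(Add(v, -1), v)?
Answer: -484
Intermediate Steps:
Function('G')(v) = Mul(v, Add(-1, v)) (Function('G')(v) = Mul(Add(-1, v), v) = Mul(v, Add(-1, v)))
Mul(-1, Add(Function('G')(22), Add(-52, Mul(-1, -74)))) = Mul(-1, Add(Mul(22, Add(-1, 22)), Add(-52, Mul(-1, -74)))) = Mul(-1, Add(Mul(22, 21), Add(-52, 74))) = Mul(-1, Add(462, 22)) = Mul(-1, 484) = -484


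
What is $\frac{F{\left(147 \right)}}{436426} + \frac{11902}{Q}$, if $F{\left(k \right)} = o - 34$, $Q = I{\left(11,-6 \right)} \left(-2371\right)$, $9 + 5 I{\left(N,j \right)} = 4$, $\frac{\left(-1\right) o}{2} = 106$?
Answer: $\frac{2596879493}{517383023} \approx 5.0193$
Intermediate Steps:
$o = -212$ ($o = \left(-2\right) 106 = -212$)
$I{\left(N,j \right)} = -1$ ($I{\left(N,j \right)} = - \frac{9}{5} + \frac{1}{5} \cdot 4 = - \frac{9}{5} + \frac{4}{5} = -1$)
$Q = 2371$ ($Q = \left(-1\right) \left(-2371\right) = 2371$)
$F{\left(k \right)} = -246$ ($F{\left(k \right)} = -212 - 34 = -246$)
$\frac{F{\left(147 \right)}}{436426} + \frac{11902}{Q} = - \frac{246}{436426} + \frac{11902}{2371} = \left(-246\right) \frac{1}{436426} + 11902 \cdot \frac{1}{2371} = - \frac{123}{218213} + \frac{11902}{2371} = \frac{2596879493}{517383023}$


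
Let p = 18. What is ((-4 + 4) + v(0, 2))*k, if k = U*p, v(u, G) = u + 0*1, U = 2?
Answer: 0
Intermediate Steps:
v(u, G) = u (v(u, G) = u + 0 = u)
k = 36 (k = 2*18 = 36)
((-4 + 4) + v(0, 2))*k = ((-4 + 4) + 0)*36 = (0 + 0)*36 = 0*36 = 0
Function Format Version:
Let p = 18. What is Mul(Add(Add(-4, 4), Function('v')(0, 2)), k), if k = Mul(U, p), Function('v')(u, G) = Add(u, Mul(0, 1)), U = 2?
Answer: 0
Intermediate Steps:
Function('v')(u, G) = u (Function('v')(u, G) = Add(u, 0) = u)
k = 36 (k = Mul(2, 18) = 36)
Mul(Add(Add(-4, 4), Function('v')(0, 2)), k) = Mul(Add(Add(-4, 4), 0), 36) = Mul(Add(0, 0), 36) = Mul(0, 36) = 0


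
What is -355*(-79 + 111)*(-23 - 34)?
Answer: 647520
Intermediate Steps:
-355*(-79 + 111)*(-23 - 34) = -11360*(-57) = -355*(-1824) = 647520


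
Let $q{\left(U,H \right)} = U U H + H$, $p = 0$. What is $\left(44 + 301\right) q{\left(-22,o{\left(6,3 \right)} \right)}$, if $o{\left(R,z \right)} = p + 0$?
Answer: $0$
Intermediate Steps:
$o{\left(R,z \right)} = 0$ ($o{\left(R,z \right)} = 0 + 0 = 0$)
$q{\left(U,H \right)} = H + H U^{2}$ ($q{\left(U,H \right)} = U^{2} H + H = H U^{2} + H = H + H U^{2}$)
$\left(44 + 301\right) q{\left(-22,o{\left(6,3 \right)} \right)} = \left(44 + 301\right) 0 \left(1 + \left(-22\right)^{2}\right) = 345 \cdot 0 \left(1 + 484\right) = 345 \cdot 0 \cdot 485 = 345 \cdot 0 = 0$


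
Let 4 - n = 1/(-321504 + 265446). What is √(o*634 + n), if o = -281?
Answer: I*√559836261640542/56058 ≈ 422.08*I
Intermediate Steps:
n = 224233/56058 (n = 4 - 1/(-321504 + 265446) = 4 - 1/(-56058) = 4 - 1*(-1/56058) = 4 + 1/56058 = 224233/56058 ≈ 4.0000)
√(o*634 + n) = √(-281*634 + 224233/56058) = √(-178154 + 224233/56058) = √(-9986732699/56058) = I*√559836261640542/56058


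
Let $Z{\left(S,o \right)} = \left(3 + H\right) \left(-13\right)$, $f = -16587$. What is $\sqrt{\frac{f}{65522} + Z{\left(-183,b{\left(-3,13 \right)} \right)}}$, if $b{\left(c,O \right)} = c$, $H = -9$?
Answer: $\frac{\sqrt{10188258}}{362} \approx 8.8174$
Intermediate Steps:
$Z{\left(S,o \right)} = 78$ ($Z{\left(S,o \right)} = \left(3 - 9\right) \left(-13\right) = \left(-6\right) \left(-13\right) = 78$)
$\sqrt{\frac{f}{65522} + Z{\left(-183,b{\left(-3,13 \right)} \right)}} = \sqrt{- \frac{16587}{65522} + 78} = \sqrt{\frac{5094129}{65522}} = \frac{\sqrt{10188258}}{362}$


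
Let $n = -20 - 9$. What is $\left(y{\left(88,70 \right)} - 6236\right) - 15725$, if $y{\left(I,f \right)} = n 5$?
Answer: $-22106$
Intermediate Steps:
$n = -29$
$y{\left(I,f \right)} = -145$ ($y{\left(I,f \right)} = \left(-29\right) 5 = -145$)
$\left(y{\left(88,70 \right)} - 6236\right) - 15725 = \left(-145 - 6236\right) - 15725 = -6381 - 15725 = -22106$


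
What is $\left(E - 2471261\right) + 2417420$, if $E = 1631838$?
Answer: $1577997$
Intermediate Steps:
$\left(E - 2471261\right) + 2417420 = \left(1631838 - 2471261\right) + 2417420 = -839423 + 2417420 = 1577997$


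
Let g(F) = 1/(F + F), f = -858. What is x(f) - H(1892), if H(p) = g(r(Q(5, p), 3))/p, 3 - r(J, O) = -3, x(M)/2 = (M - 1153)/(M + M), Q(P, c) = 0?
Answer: 691771/295152 ≈ 2.3438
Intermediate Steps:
x(M) = (-1153 + M)/M (x(M) = 2*((M - 1153)/(M + M)) = 2*((-1153 + M)/((2*M))) = 2*((-1153 + M)*(1/(2*M))) = 2*((-1153 + M)/(2*M)) = (-1153 + M)/M)
r(J, O) = 6 (r(J, O) = 3 - 1*(-3) = 3 + 3 = 6)
g(F) = 1/(2*F)
H(p) = 1/(12*p) (H(p) = ((½)/6)/p = ((½)*(⅙))/p = 1/(12*p))
x(f) - H(1892) = (-1153 - 858)/(-858) - 1/(12*1892) = -1/858*(-2011) - 1/(12*1892) = 2011/858 - 1*1/22704 = 2011/858 - 1/22704 = 691771/295152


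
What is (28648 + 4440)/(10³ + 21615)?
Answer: 33088/22615 ≈ 1.4631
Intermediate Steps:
(28648 + 4440)/(10³ + 21615) = 33088/(1000 + 21615) = 33088/22615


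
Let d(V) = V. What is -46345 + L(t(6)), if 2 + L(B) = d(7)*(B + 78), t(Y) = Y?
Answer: -45759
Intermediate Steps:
L(B) = 544 + 7*B (L(B) = -2 + 7*(B + 78) = -2 + 7*(78 + B) = -2 + (546 + 7*B) = 544 + 7*B)
-46345 + L(t(6)) = -46345 + (544 + 7*6) = -46345 + (544 + 42) = -46345 + 586 = -45759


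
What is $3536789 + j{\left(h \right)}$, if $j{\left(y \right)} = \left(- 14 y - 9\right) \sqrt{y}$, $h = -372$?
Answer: $3536789 + 10398 i \sqrt{93} \approx 3.5368 \cdot 10^{6} + 1.0027 \cdot 10^{5} i$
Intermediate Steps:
$j{\left(y \right)} = \sqrt{y} \left(-9 - 14 y\right)$ ($j{\left(y \right)} = \left(-9 - 14 y\right) \sqrt{y} = \sqrt{y} \left(-9 - 14 y\right)$)
$3536789 + j{\left(h \right)} = 3536789 + \sqrt{-372} \left(-9 - -5208\right) = 3536789 + 2 i \sqrt{93} \left(-9 + 5208\right) = 3536789 + 2 i \sqrt{93} \cdot 5199 = 3536789 + 10398 i \sqrt{93}$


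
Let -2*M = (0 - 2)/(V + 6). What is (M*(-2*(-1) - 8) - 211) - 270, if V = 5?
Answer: -5297/11 ≈ -481.55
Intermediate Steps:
M = 1/11 (M = -(0 - 2)/(2*(5 + 6)) = -(-1)/11 = -1/2*(-2/11) = 1/11 ≈ 0.090909)
(M*(-2*(-1) - 8) - 211) - 270 = ((-2*(-1) - 8)/11 - 211) - 270 = ((2 - 8)/11 - 211) - 270 = ((1/11)*(-6) - 211) - 270 = (-6/11 - 211) - 270 = -2327/11 - 270 = -5297/11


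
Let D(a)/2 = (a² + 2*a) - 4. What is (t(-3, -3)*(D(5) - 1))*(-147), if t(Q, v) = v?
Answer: 26901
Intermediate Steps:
D(a) = -8 + 2*a² + 4*a (D(a) = 2*((a² + 2*a) - 4) = 2*(-4 + a² + 2*a) = -8 + 2*a² + 4*a)
(t(-3, -3)*(D(5) - 1))*(-147) = -3*((-8 + 2*5² + 4*5) - 1)*(-147) = -3*((-8 + 2*25 + 20) - 1)*(-147) = -3*((-8 + 50 + 20) - 1)*(-147) = -3*(62 - 1)*(-147) = -3*61*(-147) = -183*(-147) = 26901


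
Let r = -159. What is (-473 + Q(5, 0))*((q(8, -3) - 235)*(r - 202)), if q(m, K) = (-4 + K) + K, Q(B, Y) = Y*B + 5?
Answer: -41392260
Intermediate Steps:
Q(B, Y) = 5 + B*Y (Q(B, Y) = B*Y + 5 = 5 + B*Y)
q(m, K) = -4 + 2*K
(-473 + Q(5, 0))*((q(8, -3) - 235)*(r - 202)) = (-473 + (5 + 5*0))*(((-4 + 2*(-3)) - 235)*(-159 - 202)) = (-473 + (5 + 0))*(((-4 - 6) - 235)*(-361)) = (-473 + 5)*((-10 - 235)*(-361)) = -(-114660)*(-361) = -468*88445 = -41392260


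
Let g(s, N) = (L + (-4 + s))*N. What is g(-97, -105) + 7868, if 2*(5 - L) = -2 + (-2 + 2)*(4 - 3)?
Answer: 17843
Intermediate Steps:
L = 6 (L = 5 - (-2 + (-2 + 2)*(4 - 3))/2 = 5 - (-2 + 0*1)/2 = 5 - (-2 + 0)/2 = 5 - 1/2*(-2) = 5 + 1 = 6)
g(s, N) = N*(2 + s) (g(s, N) = (6 + (-4 + s))*N = (2 + s)*N = N*(2 + s))
g(-97, -105) + 7868 = -105*(2 - 97) + 7868 = -105*(-95) + 7868 = 9975 + 7868 = 17843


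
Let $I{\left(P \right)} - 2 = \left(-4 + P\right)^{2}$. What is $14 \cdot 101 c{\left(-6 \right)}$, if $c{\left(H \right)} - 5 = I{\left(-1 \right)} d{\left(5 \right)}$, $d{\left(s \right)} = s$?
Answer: $197960$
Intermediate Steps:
$I{\left(P \right)} = 2 + \left(-4 + P\right)^{2}$
$c{\left(H \right)} = 140$ ($c{\left(H \right)} = 5 + \left(2 + \left(-4 - 1\right)^{2}\right) 5 = 5 + \left(2 + \left(-5\right)^{2}\right) 5 = 5 + \left(2 + 25\right) 5 = 5 + 27 \cdot 5 = 5 + 135 = 140$)
$14 \cdot 101 c{\left(-6 \right)} = 14 \cdot 101 \cdot 140 = 1414 \cdot 140 = 197960$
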